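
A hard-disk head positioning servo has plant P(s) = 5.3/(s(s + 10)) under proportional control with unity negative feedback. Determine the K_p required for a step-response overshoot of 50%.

From %OS = 100·exp(−πζ/√(1−ζ²)) = 50%, ζ = −ln(0.5)/√(π²+ln²(0.5)) = 0.2155.
Characteristic equation s² + 10s + 5.3K_p = 0 gives ζ = 10/(2√(5.3K_p)).
Setting ζ = 0.2155: √(5.3K_p) = 10/(2·0.2155) = 23.21, so K_p = 538.6/5.3 = 102.

K_p = 102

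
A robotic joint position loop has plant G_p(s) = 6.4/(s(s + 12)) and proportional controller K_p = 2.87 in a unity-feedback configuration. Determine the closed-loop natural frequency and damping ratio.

ω_n = 4.29 rad/s, ζ = 1.4

1 + K_p·G_p(s) = 0 gives s² + 12s + 18.37 = 0.
So ω_n² = 18.37 ⇒ ω_n = 4.286 rad/s, and ζ = 12/(2ω_n) = 1.4.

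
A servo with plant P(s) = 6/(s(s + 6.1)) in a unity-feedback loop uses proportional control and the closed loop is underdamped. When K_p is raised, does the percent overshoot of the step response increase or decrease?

increase

ζ = 6.1/(2√(6K_p)) decreases as K_p grows; lower damping means more overshoot.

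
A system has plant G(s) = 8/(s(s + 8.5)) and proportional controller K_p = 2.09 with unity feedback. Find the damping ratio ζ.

The closed-loop denominator is s(s+8.5) + 2.09·8 = s² + 8.5s + 16.72.
Matching s² + 2ζω_n s + ω_n²: ω_n = √16.72 = 4.089 rad/s and 2ζω_n = 8.5, so ζ = 8.5/(2·4.089) = 1.04.

ζ = 1.04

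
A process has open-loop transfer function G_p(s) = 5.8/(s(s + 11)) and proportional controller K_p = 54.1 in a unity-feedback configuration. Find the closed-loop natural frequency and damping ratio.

ω_n = 17.7 rad/s, ζ = 0.31

The closed-loop denominator is s(s+11) + 54.1·5.8 = s² + 11s + 313.8.
So ω_n² = 313.8 ⇒ ω_n = 17.71 rad/s, and ζ = 11/(2ω_n) = 0.31.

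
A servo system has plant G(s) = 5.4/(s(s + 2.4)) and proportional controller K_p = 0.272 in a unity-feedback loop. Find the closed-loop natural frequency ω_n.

With unity feedback the closed-loop characteristic equation is s² + 2.4s + 0.272·5.4 = s² + 2.4s + 1.469 = 0.
So ω_n² = 1.469 ⇒ ω_n = 1.212 rad/s, and ζ = 2.4/(2ω_n) = 0.99.

ω_n = 1.21 rad/s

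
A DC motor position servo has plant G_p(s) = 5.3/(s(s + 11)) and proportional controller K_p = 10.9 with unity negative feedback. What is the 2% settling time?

T_s ≈ 0.727 s

Closed-loop characteristic equation: s² + 11s + 57.77 = 0, so ω_n = 7.601 rad/s and ζ = 11/(2·7.601) = 0.7236.
2% settling time T_s ≈ 4/(ζω_n) = 4/5.5 = 0.727 s.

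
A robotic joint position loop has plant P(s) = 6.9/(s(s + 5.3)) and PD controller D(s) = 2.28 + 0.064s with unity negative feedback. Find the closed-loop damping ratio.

Forward path: (2.28 + 0.064s)·6.9/(s(s+5.3)). The closed-loop characteristic equation is s² + (5.3 + 6.9·0.064)s + 6.9·2.28 = 0.
That is s² + 5.742s + 15.73 = 0, so ω_n = 3.966 rad/s and ζ = 5.742/(2·3.966) = 0.7238.

ζ = 0.724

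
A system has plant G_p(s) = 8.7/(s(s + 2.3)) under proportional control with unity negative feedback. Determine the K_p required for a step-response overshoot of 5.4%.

From %OS = 100·exp(−πζ/√(1−ζ²)) = 5.4%, ζ = −ln(0.054)/√(π²+ln²(0.054)) = 0.6806.
Characteristic equation s² + 2.3s + 8.7K_p = 0 gives ζ = 2.3/(2√(8.7K_p)).
Setting ζ = 0.6806: √(8.7K_p) = 2.3/(2·0.6806) = 1.69, so K_p = 2.855/8.7 = 0.328.

K_p = 0.328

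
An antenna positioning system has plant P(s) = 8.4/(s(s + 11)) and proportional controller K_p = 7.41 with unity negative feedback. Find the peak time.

From 1 + K_pP(s) = 0: s² + 11s + 62.24 = 0 ⇒ ω_n = 7.889, ζ = 0.6971.
Damped frequency ω_d = ω_n√(1−ζ²) = 5.656 rad/s, so peak time T_p = π/ω_d = 0.555 s.

T_p = 0.555 s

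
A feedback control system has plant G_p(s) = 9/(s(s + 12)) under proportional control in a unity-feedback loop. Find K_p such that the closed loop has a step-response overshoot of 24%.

K_p = 23.4

From %OS = 100·exp(−πζ/√(1−ζ²)) = 24%, ζ = −ln(0.24)/√(π²+ln²(0.24)) = 0.4136.
Characteristic equation s² + 12s + 9K_p = 0 gives ζ = 12/(2√(9K_p)).
Setting ζ = 0.4136: √(9K_p) = 12/(2·0.4136) = 14.51, so K_p = 210.5/9 = 23.4.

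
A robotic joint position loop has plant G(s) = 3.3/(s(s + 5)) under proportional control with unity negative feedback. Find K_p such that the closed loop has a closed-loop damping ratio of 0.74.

Closed-loop characteristic equation: s² + 5s + K_p·3.3 = 0.
So ω_n = √(3.3K_p) and 2ζω_n = 5, giving ζ = 5/(2√(3.3K_p)).
Setting ζ = 0.74: √(3.3K_p) = 5/(2·0.74) = 3.378, so K_p = 11.41/3.3 = 3.46.

K_p = 3.46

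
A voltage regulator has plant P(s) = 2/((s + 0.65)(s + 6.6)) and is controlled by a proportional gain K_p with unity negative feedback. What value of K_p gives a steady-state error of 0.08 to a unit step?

K_p = 24.7

The loop is type 0, so e_ss(step) = 1/(1 + K_pos) with K_pos = K_p·P(0).
P(0) = 0.4662. Require 1/(1 + K_p·0.4662) = 0.08, so 1 + 0.4662·K_p = 12.5.
K_p = (12.5 − 1)/0.4662 = 24.7.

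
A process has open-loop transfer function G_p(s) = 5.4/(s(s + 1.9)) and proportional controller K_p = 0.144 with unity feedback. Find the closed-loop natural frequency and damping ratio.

1 + K_p·G_p(s) = 0 gives s² + 1.9s + 0.7776 = 0.
Matching s² + 2ζω_n s + ω_n²: ω_n = √0.7776 = 0.8818 rad/s and 2ζω_n = 1.9, so ζ = 1.9/(2·0.8818) = 1.08.

ω_n = 0.882 rad/s, ζ = 1.08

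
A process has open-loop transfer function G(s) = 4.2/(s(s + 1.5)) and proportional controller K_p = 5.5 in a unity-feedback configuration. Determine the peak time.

T_p = 0.662 s

Closed-loop characteristic equation: s² + 1.5s + 23.1 = 0, so ω_n = 4.806 rad/s and ζ = 1.5/(2·4.806) = 0.156.
Damped frequency ω_d = ω_n√(1−ζ²) = 4.747 rad/s, so peak time T_p = π/ω_d = 0.662 s.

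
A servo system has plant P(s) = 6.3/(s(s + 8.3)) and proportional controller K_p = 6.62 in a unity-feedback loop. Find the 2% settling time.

T_s ≈ 0.964 s

The closed-loop denominator s² + 8.3s + 41.71 gives ω_n = √41.71 = 6.458 and ζ = 8.3/(2ω_n) = 0.6426.
2% settling time T_s ≈ 4/(ζω_n) = 4/4.15 = 0.964 s.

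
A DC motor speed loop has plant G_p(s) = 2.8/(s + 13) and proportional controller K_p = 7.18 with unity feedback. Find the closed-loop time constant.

τ = 0.0302 s

Closed-loop transfer function: T(s) = K_p·G_p(s)/(1 + K_p·G_p(s)) = 20.1/(s + 13 + 20.1) = 20.1/(s + 33.1).
Time constant τ = 1/33.1 = 0.0302 s.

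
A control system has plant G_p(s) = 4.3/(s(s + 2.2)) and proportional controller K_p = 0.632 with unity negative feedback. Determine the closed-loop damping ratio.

1 + K_p·G_p(s) = 0 gives s² + 2.2s + 2.718 = 0.
So ω_n² = 2.718 ⇒ ω_n = 1.649 rad/s, and ζ = 2.2/(2ω_n) = 0.667.

ζ = 0.667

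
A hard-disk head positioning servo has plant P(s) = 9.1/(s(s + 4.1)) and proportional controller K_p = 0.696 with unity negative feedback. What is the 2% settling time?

Closed-loop characteristic equation: s² + 4.1s + 6.334 = 0, so ω_n = 2.517 rad/s and ζ = 4.1/(2·2.517) = 0.8146.
2% settling time T_s ≈ 4/(ζω_n) = 4/2.05 = 1.95 s.

T_s ≈ 1.95 s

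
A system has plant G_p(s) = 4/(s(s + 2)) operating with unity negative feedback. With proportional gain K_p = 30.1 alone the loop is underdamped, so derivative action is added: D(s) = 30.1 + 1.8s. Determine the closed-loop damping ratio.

Forward path: (30.1 + 1.8s)·4/(s(s+2)). The closed-loop characteristic equation is s² + (2 + 4·1.8)s + 4·30.1 = 0.
That is s² + 9.2s + 120.4 = 0, so ω_n = 10.97 rad/s and ζ = 9.2/(2·10.97) = 0.4192.

ζ = 0.419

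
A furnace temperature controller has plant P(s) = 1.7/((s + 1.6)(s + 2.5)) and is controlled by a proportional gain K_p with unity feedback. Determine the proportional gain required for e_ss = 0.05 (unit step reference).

K_p = 44.7

For a type-0 loop with proportional control, e_ss = 1/(1 + K_p·P(0)).
P(0) = 0.425. Require 1/(1 + K_p·0.425) = 0.05, so 1 + 0.425·K_p = 20.
K_p = (20 − 1)/0.425 = 44.7.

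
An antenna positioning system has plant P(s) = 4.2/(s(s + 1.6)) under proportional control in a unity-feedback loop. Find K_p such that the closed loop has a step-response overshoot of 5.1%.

K_p = 0.322

From %OS = 100·exp(−πζ/√(1−ζ²)) = 5.1%, ζ = −ln(0.051)/√(π²+ln²(0.051)) = 0.6877.
Characteristic equation s² + 1.6s + 4.2K_p = 0 gives ζ = 1.6/(2√(4.2K_p)).
Setting ζ = 0.6877: √(4.2K_p) = 1.6/(2·0.6877) = 1.163, so K_p = 1.353/4.2 = 0.322.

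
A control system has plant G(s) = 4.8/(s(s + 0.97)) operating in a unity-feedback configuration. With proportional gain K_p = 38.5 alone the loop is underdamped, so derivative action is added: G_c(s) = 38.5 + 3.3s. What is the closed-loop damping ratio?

ζ = 0.618

Forward path: (38.5 + 3.3s)·4.8/(s(s+0.97)). The closed-loop characteristic equation is s² + (0.97 + 4.8·3.3)s + 4.8·38.5 = 0.
That is s² + 16.81s + 184.8 = 0, so ω_n = 13.59 rad/s and ζ = 16.81/(2·13.59) = 0.6183.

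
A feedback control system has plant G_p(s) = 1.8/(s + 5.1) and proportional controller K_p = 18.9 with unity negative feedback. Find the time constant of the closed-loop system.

Closed-loop transfer function: T(s) = K_p·G_p(s)/(1 + K_p·G_p(s)) = 34.02/(s + 5.1 + 34.02) = 34.02/(s + 39.12).
Time constant τ = 1/39.12 = 0.0256 s.

τ = 0.0256 s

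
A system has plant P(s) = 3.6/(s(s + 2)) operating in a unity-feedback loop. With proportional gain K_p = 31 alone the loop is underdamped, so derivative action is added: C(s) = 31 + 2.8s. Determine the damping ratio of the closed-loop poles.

ζ = 0.572

Forward path: (31 + 2.8s)·3.6/(s(s+2)). The closed-loop characteristic equation is s² + (2 + 3.6·2.8)s + 3.6·31 = 0.
That is s² + 12.08s + 111.6 = 0, so ω_n = 10.56 rad/s and ζ = 12.08/(2·10.56) = 0.5717.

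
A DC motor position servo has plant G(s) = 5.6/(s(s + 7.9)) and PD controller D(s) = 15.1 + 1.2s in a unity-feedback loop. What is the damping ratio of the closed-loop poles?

Forward path: (15.1 + 1.2s)·5.6/(s(s+7.9)). The closed-loop characteristic equation is s² + (7.9 + 5.6·1.2)s + 5.6·15.1 = 0.
That is s² + 14.62s + 84.56 = 0, so ω_n = 9.196 rad/s and ζ = 14.62/(2·9.196) = 0.7949.

ζ = 0.795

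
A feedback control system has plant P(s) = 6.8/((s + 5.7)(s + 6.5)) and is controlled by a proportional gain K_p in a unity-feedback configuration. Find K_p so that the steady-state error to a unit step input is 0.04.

For a type-0 loop with proportional control, e_ss = 1/(1 + K_p·P(0)).
P(0) = 0.1835. Require 1/(1 + K_p·0.1835) = 0.04, so 1 + 0.1835·K_p = 25.
K_p = (25 − 1)/0.1835 = 131.

K_p = 131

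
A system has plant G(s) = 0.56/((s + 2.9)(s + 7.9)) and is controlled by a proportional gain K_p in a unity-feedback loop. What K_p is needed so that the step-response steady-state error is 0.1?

K_p = 368

The loop is type 0, so e_ss(step) = 1/(1 + K_pos) with K_pos = K_p·G(0).
G(0) = 0.02444. Require 1/(1 + K_p·0.02444) = 0.1, so 1 + 0.02444·K_p = 10.
K_p = (10 − 1)/0.02444 = 368.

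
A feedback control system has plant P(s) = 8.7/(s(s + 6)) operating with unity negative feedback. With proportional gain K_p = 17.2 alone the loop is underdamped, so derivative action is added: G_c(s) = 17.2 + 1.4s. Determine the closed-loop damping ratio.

ζ = 0.743

Forward path: (17.2 + 1.4s)·8.7/(s(s+6)). The closed-loop characteristic equation is s² + (6 + 8.7·1.4)s + 8.7·17.2 = 0.
That is s² + 18.18s + 149.6 = 0, so ω_n = 12.23 rad/s and ζ = 18.18/(2·12.23) = 0.7431.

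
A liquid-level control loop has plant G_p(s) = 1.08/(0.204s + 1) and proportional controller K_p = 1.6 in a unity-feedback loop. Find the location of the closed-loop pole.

s = -13.37

Closed loop: T(s) = K_p·G_p/(1+K_p·G_p) = 1.728/(0.204s + 1 + 1.728), with pole at s = −(1 + 1.728)/0.204 = −13.37.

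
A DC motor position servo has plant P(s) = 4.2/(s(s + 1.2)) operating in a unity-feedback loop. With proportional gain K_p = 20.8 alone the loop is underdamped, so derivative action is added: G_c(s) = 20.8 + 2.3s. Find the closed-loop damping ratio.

ζ = 0.581

Forward path: (20.8 + 2.3s)·4.2/(s(s+1.2)). The closed-loop characteristic equation is s² + (1.2 + 4.2·2.3)s + 4.2·20.8 = 0.
That is s² + 10.86s + 87.36 = 0, so ω_n = 9.347 rad/s and ζ = 10.86/(2·9.347) = 0.581.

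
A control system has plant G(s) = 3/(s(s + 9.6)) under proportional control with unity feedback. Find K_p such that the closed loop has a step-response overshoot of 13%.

K_p = 25.9

From %OS = 100·exp(−πζ/√(1−ζ²)) = 13%, ζ = −ln(0.13)/√(π²+ln²(0.13)) = 0.5446.
Characteristic equation s² + 9.6s + 3K_p = 0 gives ζ = 9.6/(2√(3K_p)).
Setting ζ = 0.5446: √(3K_p) = 9.6/(2·0.5446) = 8.813, so K_p = 77.67/3 = 25.9.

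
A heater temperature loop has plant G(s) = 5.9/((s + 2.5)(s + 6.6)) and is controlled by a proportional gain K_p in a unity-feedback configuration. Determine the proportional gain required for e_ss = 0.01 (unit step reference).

K_p = 277

For a type-0 loop with proportional control, e_ss = 1/(1 + K_p·G(0)).
G(0) = 0.3576. Require 1/(1 + K_p·0.3576) = 0.01, so 1 + 0.3576·K_p = 100.
K_p = (100 − 1)/0.3576 = 277.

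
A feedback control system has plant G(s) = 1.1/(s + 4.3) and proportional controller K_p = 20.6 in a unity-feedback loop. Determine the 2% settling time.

Closed-loop transfer function: T(s) = K_p·G(s)/(1 + K_p·G(s)) = 22.66/(s + 4.3 + 22.66) = 22.66/(s + 26.96).
Time constant τ = 1/26.96 = 0.03709 s, so the 2% settling time is about 4τ = 0.148 s.

T_s ≈ 0.148 s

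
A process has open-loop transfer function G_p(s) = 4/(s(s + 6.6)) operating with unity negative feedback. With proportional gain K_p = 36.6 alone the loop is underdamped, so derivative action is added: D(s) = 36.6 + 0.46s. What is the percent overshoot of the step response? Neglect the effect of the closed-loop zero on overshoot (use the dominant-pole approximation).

31.1%

Forward path: (36.6 + 0.46s)·4/(s(s+6.6)). The closed-loop characteristic equation is s² + (6.6 + 4·0.46)s + 4·36.6 = 0.
That is s² + 8.44s + 146.4 = 0, so ω_n = 12.1 rad/s and ζ = 8.44/(2·12.1) = 0.3488.
%OS = 100·exp(−πζ/√(1−ζ²)) = 31.1%.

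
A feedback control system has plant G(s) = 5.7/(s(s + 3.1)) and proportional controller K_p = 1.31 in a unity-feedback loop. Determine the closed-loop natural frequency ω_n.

ω_n = 2.73 rad/s

The closed-loop denominator is s(s+3.1) + 1.31·5.7 = s² + 3.1s + 7.467.
So ω_n² = 7.467 ⇒ ω_n = 2.733 rad/s, and ζ = 3.1/(2ω_n) = 0.567.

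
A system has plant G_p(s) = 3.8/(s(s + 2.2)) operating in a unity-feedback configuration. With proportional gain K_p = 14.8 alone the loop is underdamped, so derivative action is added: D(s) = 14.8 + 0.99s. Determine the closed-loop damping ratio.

Forward path: (14.8 + 0.99s)·3.8/(s(s+2.2)). The closed-loop characteristic equation is s² + (2.2 + 3.8·0.99)s + 3.8·14.8 = 0.
That is s² + 5.962s + 56.24 = 0, so ω_n = 7.499 rad/s and ζ = 5.962/(2·7.499) = 0.3975.

ζ = 0.398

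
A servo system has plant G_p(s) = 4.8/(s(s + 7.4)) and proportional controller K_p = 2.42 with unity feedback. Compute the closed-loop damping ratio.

ζ = 1.09

1 + K_p·G_p(s) = 0 gives s² + 7.4s + 11.62 = 0.
So ω_n² = 11.62 ⇒ ω_n = 3.408 rad/s, and ζ = 7.4/(2ω_n) = 1.09.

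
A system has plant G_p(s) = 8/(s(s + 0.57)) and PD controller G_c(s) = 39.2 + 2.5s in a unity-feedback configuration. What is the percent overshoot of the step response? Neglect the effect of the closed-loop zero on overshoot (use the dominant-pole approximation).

10.6%

Forward path: (39.2 + 2.5s)·8/(s(s+0.57)). The closed-loop characteristic equation is s² + (0.57 + 8·2.5)s + 8·39.2 = 0.
That is s² + 20.57s + 313.6 = 0, so ω_n = 17.71 rad/s and ζ = 20.57/(2·17.71) = 0.5808.
%OS = 100·exp(−πζ/√(1−ζ²)) = 10.6%.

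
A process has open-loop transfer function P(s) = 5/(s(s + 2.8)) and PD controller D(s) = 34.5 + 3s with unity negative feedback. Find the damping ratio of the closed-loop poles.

ζ = 0.678

Forward path: (34.5 + 3s)·5/(s(s+2.8)). The closed-loop characteristic equation is s² + (2.8 + 5·3)s + 5·34.5 = 0.
That is s² + 17.8s + 172.5 = 0, so ω_n = 13.13 rad/s and ζ = 17.8/(2·13.13) = 0.6776.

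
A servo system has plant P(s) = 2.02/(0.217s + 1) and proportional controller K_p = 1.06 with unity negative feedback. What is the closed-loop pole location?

Closed loop: T(s) = K_p·P/(1+K_p·P) = 2.141/(0.217s + 1 + 2.141), with pole at s = −(1 + 2.141)/0.217 = −14.48.

s = -14.48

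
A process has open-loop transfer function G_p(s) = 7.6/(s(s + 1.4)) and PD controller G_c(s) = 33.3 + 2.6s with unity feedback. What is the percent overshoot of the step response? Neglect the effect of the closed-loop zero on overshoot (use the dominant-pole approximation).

6.09%

Forward path: (33.3 + 2.6s)·7.6/(s(s+1.4)). The closed-loop characteristic equation is s² + (1.4 + 7.6·2.6)s + 7.6·33.3 = 0.
That is s² + 21.16s + 253.1 = 0, so ω_n = 15.91 rad/s and ζ = 21.16/(2·15.91) = 0.6651.
%OS = 100·exp(−πζ/√(1−ζ²)) = 6.09%.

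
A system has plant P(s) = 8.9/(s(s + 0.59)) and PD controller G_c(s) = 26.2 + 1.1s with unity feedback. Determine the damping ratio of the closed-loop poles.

ζ = 0.34

Forward path: (26.2 + 1.1s)·8.9/(s(s+0.59)). The closed-loop characteristic equation is s² + (0.59 + 8.9·1.1)s + 8.9·26.2 = 0.
That is s² + 10.38s + 233.2 = 0, so ω_n = 15.27 rad/s and ζ = 10.38/(2·15.27) = 0.3399.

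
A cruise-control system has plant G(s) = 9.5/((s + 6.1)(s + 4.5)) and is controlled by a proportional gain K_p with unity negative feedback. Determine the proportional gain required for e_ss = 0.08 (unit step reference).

K_p = 33.2

For a type-0 loop with proportional control, e_ss = 1/(1 + K_p·G(0)).
G(0) = 0.3461. Require 1/(1 + K_p·0.3461) = 0.08, so 1 + 0.3461·K_p = 12.5.
K_p = (12.5 − 1)/0.3461 = 33.2.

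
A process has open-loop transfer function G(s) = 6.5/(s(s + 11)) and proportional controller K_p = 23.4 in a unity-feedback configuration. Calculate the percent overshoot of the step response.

From 1 + K_pG(s) = 0: s² + 11s + 152.1 = 0 ⇒ ω_n = 12.33, ζ = 0.446.
%OS = 100·exp(−πζ/√(1−ζ²)) = 100·exp(−π·0.446/√0.8011) = 20.9%.

20.9%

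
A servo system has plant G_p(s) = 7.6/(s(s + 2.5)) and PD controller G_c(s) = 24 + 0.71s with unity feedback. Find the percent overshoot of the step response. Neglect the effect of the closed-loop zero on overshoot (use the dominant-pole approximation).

38.3%

Forward path: (24 + 0.71s)·7.6/(s(s+2.5)). The closed-loop characteristic equation is s² + (2.5 + 7.6·0.71)s + 7.6·24 = 0.
That is s² + 7.896s + 182.4 = 0, so ω_n = 13.51 rad/s and ζ = 7.896/(2·13.51) = 0.2923.
%OS = 100·exp(−πζ/√(1−ζ²)) = 38.3%.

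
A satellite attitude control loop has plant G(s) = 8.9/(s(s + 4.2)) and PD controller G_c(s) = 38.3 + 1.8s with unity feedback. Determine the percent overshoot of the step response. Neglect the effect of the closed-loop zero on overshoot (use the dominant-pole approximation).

Forward path: (38.3 + 1.8s)·8.9/(s(s+4.2)). The closed-loop characteristic equation is s² + (4.2 + 8.9·1.8)s + 8.9·38.3 = 0.
That is s² + 20.22s + 340.9 = 0, so ω_n = 18.46 rad/s and ζ = 20.22/(2·18.46) = 0.5476.
%OS = 100·exp(−πζ/√(1−ζ²)) = 12.8%.

12.8%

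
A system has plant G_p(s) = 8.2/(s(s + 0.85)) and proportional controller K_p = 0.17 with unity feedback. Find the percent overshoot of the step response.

29.8%

The closed-loop denominator s² + 0.85s + 1.394 gives ω_n = √1.394 = 1.181 and ζ = 0.85/(2ω_n) = 0.36.
%OS = 100·exp(−πζ/√(1−ζ²)) = 100·exp(−π·0.36/√0.8704) = 29.8%.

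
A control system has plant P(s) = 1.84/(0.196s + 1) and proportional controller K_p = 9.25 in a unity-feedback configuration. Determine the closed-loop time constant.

τ = 0.0109 s

Closed loop: T(s) = K_p·P/(1+K_p·P) = 17.02/(0.196s + 1 + 17.02), with pole at s = −(1 + 17.02)/0.196 = −91.94.
Closed-loop time constant τ = 1/91.94 = 0.0109 s.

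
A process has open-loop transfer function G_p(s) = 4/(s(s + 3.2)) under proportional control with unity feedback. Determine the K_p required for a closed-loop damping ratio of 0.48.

Closed-loop characteristic equation: s² + 3.2s + K_p·4 = 0.
So ω_n = √(4K_p) and 2ζω_n = 3.2, giving ζ = 3.2/(2√(4K_p)).
Setting ζ = 0.48: √(4K_p) = 3.2/(2·0.48) = 3.333, so K_p = 11.11/4 = 2.78.

K_p = 2.78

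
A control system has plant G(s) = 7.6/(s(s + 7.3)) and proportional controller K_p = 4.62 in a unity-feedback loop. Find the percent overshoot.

From 1 + K_pG(s) = 0: s² + 7.3s + 35.11 = 0 ⇒ ω_n = 5.926, ζ = 0.616.
%OS = 100·exp(−πζ/√(1−ζ²)) = 100·exp(−π·0.616/√0.6206) = 8.57%.

8.57%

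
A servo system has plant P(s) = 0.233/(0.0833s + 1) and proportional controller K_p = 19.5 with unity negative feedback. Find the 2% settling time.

Closed loop: T(s) = K_p·P/(1+K_p·P) = 4.543/(0.0833s + 1 + 4.543), with pole at s = −(1 + 4.543)/0.0833 = −66.55.
τ = 1/66.55 = 0.01503 s, so 2% settling time ≈ 4τ = 0.0601 s.

T_s ≈ 0.0601 s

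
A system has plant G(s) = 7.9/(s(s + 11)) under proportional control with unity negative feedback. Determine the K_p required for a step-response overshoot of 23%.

K_p = 21.3

From %OS = 100·exp(−πζ/√(1−ζ²)) = 23%, ζ = −ln(0.23)/√(π²+ln²(0.23)) = 0.4237.
Characteristic equation s² + 11s + 7.9K_p = 0 gives ζ = 11/(2√(7.9K_p)).
Setting ζ = 0.4237: √(7.9K_p) = 11/(2·0.4237) = 12.98, so K_p = 168.5/7.9 = 21.3.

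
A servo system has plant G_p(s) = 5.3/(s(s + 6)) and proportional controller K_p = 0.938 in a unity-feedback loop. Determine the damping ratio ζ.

ζ = 1.35

1 + K_p·G_p(s) = 0 gives s² + 6s + 4.971 = 0.
So ω_n² = 4.971 ⇒ ω_n = 2.23 rad/s, and ζ = 6/(2ω_n) = 1.35.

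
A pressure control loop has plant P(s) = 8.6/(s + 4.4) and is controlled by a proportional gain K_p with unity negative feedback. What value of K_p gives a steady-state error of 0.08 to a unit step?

K_p = 5.88

The loop is type 0, so e_ss(step) = 1/(1 + K_pos) with K_pos = K_p·P(0).
P(0) = 1.955. Require 1/(1 + K_p·1.955) = 0.08, so 1 + 1.955·K_p = 12.5.
K_p = (12.5 − 1)/1.955 = 5.88.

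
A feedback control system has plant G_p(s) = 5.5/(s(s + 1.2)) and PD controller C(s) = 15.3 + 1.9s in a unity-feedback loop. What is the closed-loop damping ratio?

Forward path: (15.3 + 1.9s)·5.5/(s(s+1.2)). The closed-loop characteristic equation is s² + (1.2 + 5.5·1.9)s + 5.5·15.3 = 0.
That is s² + 11.65s + 84.15 = 0, so ω_n = 9.173 rad/s and ζ = 11.65/(2·9.173) = 0.635.

ζ = 0.635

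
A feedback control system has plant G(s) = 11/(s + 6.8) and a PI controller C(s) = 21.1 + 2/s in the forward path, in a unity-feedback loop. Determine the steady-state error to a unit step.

The open loop C(s)G(s) has a pole at the origin (type 1), so the static position error constant is infinite and e_ss = 1/(1+∞) = 0.

0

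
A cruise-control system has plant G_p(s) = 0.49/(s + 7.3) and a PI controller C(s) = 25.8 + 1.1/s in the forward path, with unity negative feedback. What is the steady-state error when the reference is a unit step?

0

The open loop C(s)G_p(s) has a pole at the origin (type 1), so the static position error constant is infinite and e_ss = 1/(1+∞) = 0.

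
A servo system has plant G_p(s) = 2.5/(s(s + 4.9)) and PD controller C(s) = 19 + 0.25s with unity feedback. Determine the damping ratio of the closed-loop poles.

Forward path: (19 + 0.25s)·2.5/(s(s+4.9)). The closed-loop characteristic equation is s² + (4.9 + 2.5·0.25)s + 2.5·19 = 0.
That is s² + 5.525s + 47.5 = 0, so ω_n = 6.892 rad/s and ζ = 5.525/(2·6.892) = 0.4008.

ζ = 0.401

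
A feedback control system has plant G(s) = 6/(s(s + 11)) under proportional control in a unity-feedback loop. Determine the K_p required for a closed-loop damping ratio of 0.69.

Closed-loop characteristic equation: s² + 11s + K_p·6 = 0.
So ω_n = √(6K_p) and 2ζω_n = 11, giving ζ = 11/(2√(6K_p)).
Setting ζ = 0.69: √(6K_p) = 11/(2·0.69) = 7.971, so K_p = 63.54/6 = 10.6.

K_p = 10.6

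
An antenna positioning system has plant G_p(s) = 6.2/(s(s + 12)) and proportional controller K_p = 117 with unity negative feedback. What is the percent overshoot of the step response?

48.8%

The closed-loop denominator s² + 12s + 725.4 gives ω_n = √725.4 = 26.93 and ζ = 12/(2ω_n) = 0.2228.
%OS = 100·exp(−πζ/√(1−ζ²)) = 100·exp(−π·0.2228/√0.9504) = 48.8%.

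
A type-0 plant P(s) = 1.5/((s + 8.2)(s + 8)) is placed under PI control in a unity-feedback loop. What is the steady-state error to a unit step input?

0

The PI controller's integrator makes the forward path type 1, so e_ss to a step is zero.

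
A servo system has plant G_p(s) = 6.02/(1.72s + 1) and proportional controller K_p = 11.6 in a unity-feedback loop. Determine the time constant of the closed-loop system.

Closed loop: T(s) = K_p·G_p/(1+K_p·G_p) = 69.83/(1.72s + 1 + 69.83), with pole at s = −(1 + 69.83)/1.72 = −41.18.
Closed-loop time constant τ = 1/41.18 = 0.0243 s.

τ = 0.0243 s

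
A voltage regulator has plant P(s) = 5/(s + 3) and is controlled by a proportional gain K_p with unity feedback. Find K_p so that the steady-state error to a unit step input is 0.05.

Steady-state error for a unit step on this type-0 loop is 1/(1 + K_p·P(0)).
P(0) = 1.667. Require 1/(1 + K_p·1.667) = 0.05, so 1 + 1.667·K_p = 20.
K_p = (20 − 1)/1.667 = 11.4.

K_p = 11.4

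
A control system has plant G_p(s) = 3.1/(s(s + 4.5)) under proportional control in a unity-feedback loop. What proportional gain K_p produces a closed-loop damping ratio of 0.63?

Closed-loop characteristic equation: s² + 4.5s + K_p·3.1 = 0.
So ω_n = √(3.1K_p) and 2ζω_n = 4.5, giving ζ = 4.5/(2√(3.1K_p)).
Setting ζ = 0.63: √(3.1K_p) = 4.5/(2·0.63) = 3.571, so K_p = 12.76/3.1 = 4.11.

K_p = 4.11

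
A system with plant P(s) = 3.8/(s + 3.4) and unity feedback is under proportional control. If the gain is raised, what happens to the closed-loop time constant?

The closed-loop bandwidth 3.4+K_p·3.8 grows with K_p, so τ shrinks.

decrease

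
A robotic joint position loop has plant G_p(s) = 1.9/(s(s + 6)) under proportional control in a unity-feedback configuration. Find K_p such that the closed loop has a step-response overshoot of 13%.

From %OS = 100·exp(−πζ/√(1−ζ²)) = 13%, ζ = −ln(0.13)/√(π²+ln²(0.13)) = 0.5446.
Characteristic equation s² + 6s + 1.9K_p = 0 gives ζ = 6/(2√(1.9K_p)).
Setting ζ = 0.5446: √(1.9K_p) = 6/(2·0.5446) = 5.508, so K_p = 30.34/1.9 = 16.

K_p = 16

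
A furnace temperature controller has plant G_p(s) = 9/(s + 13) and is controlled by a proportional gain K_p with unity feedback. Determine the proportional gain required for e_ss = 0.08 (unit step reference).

Steady-state error for a unit step on this type-0 loop is 1/(1 + K_p·G_p(0)).
G_p(0) = 0.6923. Require 1/(1 + K_p·0.6923) = 0.08, so 1 + 0.6923·K_p = 12.5.
K_p = (12.5 − 1)/0.6923 = 16.6.

K_p = 16.6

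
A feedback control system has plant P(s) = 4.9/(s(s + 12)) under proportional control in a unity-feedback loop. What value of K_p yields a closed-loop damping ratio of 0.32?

K_p = 71.7

Closed-loop characteristic equation: s² + 12s + K_p·4.9 = 0.
So ω_n = √(4.9K_p) and 2ζω_n = 12, giving ζ = 12/(2√(4.9K_p)).
Setting ζ = 0.32: √(4.9K_p) = 12/(2·0.32) = 18.75, so K_p = 351.6/4.9 = 71.7.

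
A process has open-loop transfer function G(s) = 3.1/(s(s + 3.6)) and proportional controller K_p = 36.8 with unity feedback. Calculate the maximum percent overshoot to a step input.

Closed-loop characteristic equation: s² + 3.6s + 114.1 = 0, so ω_n = 10.68 rad/s and ζ = 3.6/(2·10.68) = 0.1685.
%OS = 100·exp(−πζ/√(1−ζ²)) = 100·exp(−π·0.1685/√0.9716) = 58.4%.

58.4%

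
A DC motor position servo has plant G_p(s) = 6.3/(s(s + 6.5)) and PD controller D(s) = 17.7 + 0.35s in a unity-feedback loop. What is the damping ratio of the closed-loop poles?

Forward path: (17.7 + 0.35s)·6.3/(s(s+6.5)). The closed-loop characteristic equation is s² + (6.5 + 6.3·0.35)s + 6.3·17.7 = 0.
That is s² + 8.705s + 111.5 = 0, so ω_n = 10.56 rad/s and ζ = 8.705/(2·10.56) = 0.4122.

ζ = 0.412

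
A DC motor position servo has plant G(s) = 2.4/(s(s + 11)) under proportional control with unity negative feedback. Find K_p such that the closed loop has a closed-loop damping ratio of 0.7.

Closed-loop characteristic equation: s² + 11s + K_p·2.4 = 0.
So ω_n = √(2.4K_p) and 2ζω_n = 11, giving ζ = 11/(2√(2.4K_p)).
Setting ζ = 0.7: √(2.4K_p) = 11/(2·0.7) = 7.857, so K_p = 61.73/2.4 = 25.7.

K_p = 25.7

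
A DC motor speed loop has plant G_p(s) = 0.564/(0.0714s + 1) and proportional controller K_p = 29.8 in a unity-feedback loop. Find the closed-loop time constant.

Closed loop: T(s) = K_p·G_p/(1+K_p·G_p) = 16.81/(0.0714s + 1 + 16.81), with pole at s = −(1 + 16.81)/0.0714 = −249.4.
Closed-loop time constant τ = 1/249.4 = 0.00401 s.

τ = 0.00401 s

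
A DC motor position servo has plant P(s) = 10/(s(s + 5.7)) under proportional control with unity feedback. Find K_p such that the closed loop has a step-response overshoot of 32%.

From %OS = 100·exp(−πζ/√(1−ζ²)) = 32%, ζ = −ln(0.32)/√(π²+ln²(0.32)) = 0.341.
Characteristic equation s² + 5.7s + 10K_p = 0 gives ζ = 5.7/(2√(10K_p)).
Setting ζ = 0.341: √(10K_p) = 5.7/(2·0.341) = 8.359, so K_p = 69.87/10 = 6.99.

K_p = 6.99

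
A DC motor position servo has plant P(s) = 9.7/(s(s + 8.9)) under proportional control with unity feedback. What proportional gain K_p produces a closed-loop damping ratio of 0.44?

Closed-loop characteristic equation: s² + 8.9s + K_p·9.7 = 0.
So ω_n = √(9.7K_p) and 2ζω_n = 8.9, giving ζ = 8.9/(2√(9.7K_p)).
Setting ζ = 0.44: √(9.7K_p) = 8.9/(2·0.44) = 10.11, so K_p = 102.3/9.7 = 10.5.

K_p = 10.5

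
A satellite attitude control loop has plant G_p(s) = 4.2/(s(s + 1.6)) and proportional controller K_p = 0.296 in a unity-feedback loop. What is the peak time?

T_p = 4.05 s

From 1 + K_pG_p(s) = 0: s² + 1.6s + 1.243 = 0 ⇒ ω_n = 1.115, ζ = 0.7175.
Damped frequency ω_d = ω_n√(1−ζ²) = 0.7767 rad/s, so peak time T_p = π/ω_d = 4.05 s.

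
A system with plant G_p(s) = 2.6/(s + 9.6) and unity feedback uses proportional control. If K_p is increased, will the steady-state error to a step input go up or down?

e_ss = 1/(1 + K_p·G_p(0)); a larger K_p raises the denominator, so e_ss decreases.

decrease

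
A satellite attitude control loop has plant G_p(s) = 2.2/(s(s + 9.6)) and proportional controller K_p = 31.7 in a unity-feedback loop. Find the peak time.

T_p = 0.46 s

The closed-loop denominator s² + 9.6s + 69.74 gives ω_n = √69.74 = 8.351 and ζ = 9.6/(2ω_n) = 0.5748.
Damped frequency ω_d = ω_n√(1−ζ²) = 6.834 rad/s, so peak time T_p = π/ω_d = 0.46 s.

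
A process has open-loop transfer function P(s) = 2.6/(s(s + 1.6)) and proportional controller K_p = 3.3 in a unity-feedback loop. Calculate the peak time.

T_p = 1.11 s

The closed-loop denominator s² + 1.6s + 8.58 gives ω_n = √8.58 = 2.929 and ζ = 1.6/(2ω_n) = 0.2731.
Damped frequency ω_d = ω_n√(1−ζ²) = 2.818 rad/s, so peak time T_p = π/ω_d = 1.11 s.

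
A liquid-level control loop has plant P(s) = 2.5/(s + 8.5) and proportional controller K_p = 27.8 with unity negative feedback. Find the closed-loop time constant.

τ = 0.0128 s

Closed-loop transfer function: T(s) = K_p·P(s)/(1 + K_p·P(s)) = 69.5/(s + 8.5 + 69.5) = 69.5/(s + 78).
Time constant τ = 1/78 = 0.0128 s.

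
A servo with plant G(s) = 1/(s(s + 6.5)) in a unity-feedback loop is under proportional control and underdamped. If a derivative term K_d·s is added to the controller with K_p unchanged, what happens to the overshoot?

decrease

The derivative term adds K·K_d to the s-coefficient of the characteristic equation, raising 2ζω_n while ω_n is unchanged; ζ increases, so overshoot decreases.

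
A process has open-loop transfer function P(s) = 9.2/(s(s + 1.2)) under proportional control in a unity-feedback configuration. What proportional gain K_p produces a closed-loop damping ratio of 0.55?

K_p = 0.129

Closed-loop characteristic equation: s² + 1.2s + K_p·9.2 = 0.
So ω_n = √(9.2K_p) and 2ζω_n = 1.2, giving ζ = 1.2/(2√(9.2K_p)).
Setting ζ = 0.55: √(9.2K_p) = 1.2/(2·0.55) = 1.091, so K_p = 1.19/9.2 = 0.129.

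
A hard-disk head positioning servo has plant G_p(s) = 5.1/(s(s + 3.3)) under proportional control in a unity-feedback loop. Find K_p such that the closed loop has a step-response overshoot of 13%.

From %OS = 100·exp(−πζ/√(1−ζ²)) = 13%, ζ = −ln(0.13)/√(π²+ln²(0.13)) = 0.5446.
Characteristic equation s² + 3.3s + 5.1K_p = 0 gives ζ = 3.3/(2√(5.1K_p)).
Setting ζ = 0.5446: √(5.1K_p) = 3.3/(2·0.5446) = 3.029, so K_p = 9.178/5.1 = 1.8.

K_p = 1.8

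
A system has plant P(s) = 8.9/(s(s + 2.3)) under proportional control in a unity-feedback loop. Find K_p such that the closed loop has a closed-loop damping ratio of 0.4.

K_p = 0.929

Closed-loop characteristic equation: s² + 2.3s + K_p·8.9 = 0.
So ω_n = √(8.9K_p) and 2ζω_n = 2.3, giving ζ = 2.3/(2√(8.9K_p)).
Setting ζ = 0.4: √(8.9K_p) = 2.3/(2·0.4) = 2.875, so K_p = 8.266/8.9 = 0.929.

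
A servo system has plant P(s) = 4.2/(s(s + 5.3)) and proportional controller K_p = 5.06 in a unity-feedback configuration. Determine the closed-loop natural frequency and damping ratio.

The closed-loop denominator is s(s+5.3) + 5.06·4.2 = s² + 5.3s + 21.25.
So ω_n² = 21.25 ⇒ ω_n = 4.61 rad/s, and ζ = 5.3/(2ω_n) = 0.575.

ω_n = 4.61 rad/s, ζ = 0.575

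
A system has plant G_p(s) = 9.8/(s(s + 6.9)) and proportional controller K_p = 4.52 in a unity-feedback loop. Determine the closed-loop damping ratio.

The closed-loop denominator is s(s+6.9) + 4.52·9.8 = s² + 6.9s + 44.3.
So ω_n² = 44.3 ⇒ ω_n = 6.656 rad/s, and ζ = 6.9/(2ω_n) = 0.518.

ζ = 0.518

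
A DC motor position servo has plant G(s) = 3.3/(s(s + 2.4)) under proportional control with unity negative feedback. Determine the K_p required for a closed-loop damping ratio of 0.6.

K_p = 1.21

Closed-loop characteristic equation: s² + 2.4s + K_p·3.3 = 0.
So ω_n = √(3.3K_p) and 2ζω_n = 2.4, giving ζ = 2.4/(2√(3.3K_p)).
Setting ζ = 0.6: √(3.3K_p) = 2.4/(2·0.6) = 2, so K_p = 4/3.3 = 1.21.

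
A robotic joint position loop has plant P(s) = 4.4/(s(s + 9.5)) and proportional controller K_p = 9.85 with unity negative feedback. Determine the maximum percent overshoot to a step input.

The closed-loop denominator s² + 9.5s + 43.34 gives ω_n = √43.34 = 6.583 and ζ = 9.5/(2ω_n) = 0.7215.
%OS = 100·exp(−πζ/√(1−ζ²)) = 100·exp(−π·0.7215/√0.4794) = 3.79%.

3.79%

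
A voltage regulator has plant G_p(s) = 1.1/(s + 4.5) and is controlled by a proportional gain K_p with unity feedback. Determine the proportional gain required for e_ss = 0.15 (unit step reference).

For a type-0 loop with proportional control, e_ss = 1/(1 + K_p·G_p(0)).
G_p(0) = 0.2444. Require 1/(1 + K_p·0.2444) = 0.15, so 1 + 0.2444·K_p = 6.667.
K_p = (6.667 − 1)/0.2444 = 23.2.

K_p = 23.2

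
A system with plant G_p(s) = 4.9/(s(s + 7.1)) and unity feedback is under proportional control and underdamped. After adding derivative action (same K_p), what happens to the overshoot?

decrease

The derivative term adds K·K_d to the s-coefficient of the characteristic equation, raising 2ζω_n while ω_n is unchanged; ζ increases, so overshoot decreases.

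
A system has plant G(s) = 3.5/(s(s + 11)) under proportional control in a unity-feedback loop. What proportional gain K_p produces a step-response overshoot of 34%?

From %OS = 100·exp(−πζ/√(1−ζ²)) = 34%, ζ = −ln(0.34)/√(π²+ln²(0.34)) = 0.3248.
Characteristic equation s² + 11s + 3.5K_p = 0 gives ζ = 11/(2√(3.5K_p)).
Setting ζ = 0.3248: √(3.5K_p) = 11/(2·0.3248) = 16.93, so K_p = 286.8/3.5 = 81.9.

K_p = 81.9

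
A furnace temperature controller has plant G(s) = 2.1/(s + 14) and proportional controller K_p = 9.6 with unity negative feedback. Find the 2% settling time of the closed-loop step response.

T_s ≈ 0.117 s

Closed-loop transfer function: T(s) = K_p·G(s)/(1 + K_p·G(s)) = 20.16/(s + 14 + 20.16) = 20.16/(s + 34.16).
Time constant τ = 1/34.16 = 0.02927 s, so the 2% settling time is about 4τ = 0.117 s.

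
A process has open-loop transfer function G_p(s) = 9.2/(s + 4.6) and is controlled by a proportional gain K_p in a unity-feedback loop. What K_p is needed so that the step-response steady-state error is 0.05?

K_p = 9.5

The loop is type 0, so e_ss(step) = 1/(1 + K_pos) with K_pos = K_p·G_p(0).
G_p(0) = 2. Require 1/(1 + K_p·2) = 0.05, so 1 + 2·K_p = 20.
K_p = (20 − 1)/2 = 9.5.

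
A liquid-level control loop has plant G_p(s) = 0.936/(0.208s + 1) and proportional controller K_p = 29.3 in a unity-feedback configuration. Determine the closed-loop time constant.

Closed loop: T(s) = K_p·G_p/(1+K_p·G_p) = 27.42/(0.208s + 1 + 27.42), with pole at s = −(1 + 27.42)/0.208 = −136.7.
Closed-loop time constant τ = 1/136.7 = 0.00732 s.

τ = 0.00732 s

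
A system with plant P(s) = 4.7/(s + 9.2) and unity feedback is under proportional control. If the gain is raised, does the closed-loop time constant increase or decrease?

decrease

Closed-loop pole is at s = −(9.2+K_p·4.7); larger K_p moves it further left, so τ = 1/(9.2+K_p·4.7) decreases.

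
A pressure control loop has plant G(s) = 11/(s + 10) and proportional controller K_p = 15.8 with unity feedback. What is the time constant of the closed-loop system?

Closed-loop transfer function: T(s) = K_p·G(s)/(1 + K_p·G(s)) = 173.8/(s + 10 + 173.8) = 173.8/(s + 183.8).
Time constant τ = 1/183.8 = 0.00544 s.

τ = 0.00544 s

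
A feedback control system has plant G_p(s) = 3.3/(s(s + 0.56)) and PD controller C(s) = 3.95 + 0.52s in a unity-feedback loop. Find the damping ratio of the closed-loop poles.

Forward path: (3.95 + 0.52s)·3.3/(s(s+0.56)). The closed-loop characteristic equation is s² + (0.56 + 3.3·0.52)s + 3.3·3.95 = 0.
That is s² + 2.276s + 13.04 = 0, so ω_n = 3.61 rad/s and ζ = 2.276/(2·3.61) = 0.3152.

ζ = 0.315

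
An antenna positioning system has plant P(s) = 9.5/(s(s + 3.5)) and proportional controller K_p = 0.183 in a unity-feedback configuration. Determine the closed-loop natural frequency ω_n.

ω_n = 1.32 rad/s

The closed-loop denominator is s(s+3.5) + 0.183·9.5 = s² + 3.5s + 1.738.
Matching s² + 2ζω_n s + ω_n²: ω_n = √1.738 = 1.319 rad/s and 2ζω_n = 3.5, so ζ = 3.5/(2·1.319) = 1.33.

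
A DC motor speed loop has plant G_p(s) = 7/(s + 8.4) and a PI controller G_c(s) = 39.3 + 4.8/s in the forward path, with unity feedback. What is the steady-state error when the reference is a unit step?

0

The open loop G_c(s)G_p(s) has a pole at the origin (type 1), so the static position error constant is infinite and e_ss = 1/(1+∞) = 0.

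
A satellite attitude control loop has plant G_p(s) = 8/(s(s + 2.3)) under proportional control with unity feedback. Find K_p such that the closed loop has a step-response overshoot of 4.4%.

From %OS = 100·exp(−πζ/√(1−ζ²)) = 4.4%, ζ = −ln(0.044)/√(π²+ln²(0.044)) = 0.7051.
Characteristic equation s² + 2.3s + 8K_p = 0 gives ζ = 2.3/(2√(8K_p)).
Setting ζ = 0.7051: √(8K_p) = 2.3/(2·0.7051) = 1.631, so K_p = 2.66/8 = 0.333.

K_p = 0.333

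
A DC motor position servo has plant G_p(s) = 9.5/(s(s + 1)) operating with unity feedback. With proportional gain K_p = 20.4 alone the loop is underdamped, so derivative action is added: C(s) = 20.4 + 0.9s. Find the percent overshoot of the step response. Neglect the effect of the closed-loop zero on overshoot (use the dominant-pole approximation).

Forward path: (20.4 + 0.9s)·9.5/(s(s+1)). The closed-loop characteristic equation is s² + (1 + 9.5·0.9)s + 9.5·20.4 = 0.
That is s² + 9.55s + 193.8 = 0, so ω_n = 13.92 rad/s and ζ = 9.55/(2·13.92) = 0.343.
%OS = 100·exp(−πζ/√(1−ζ²)) = 31.8%.

31.8%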